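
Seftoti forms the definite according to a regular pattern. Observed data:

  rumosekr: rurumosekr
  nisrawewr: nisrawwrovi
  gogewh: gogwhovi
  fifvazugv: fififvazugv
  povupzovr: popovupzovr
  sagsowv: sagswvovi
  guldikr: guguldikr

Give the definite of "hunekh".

huhunekh

sagsowv and fifvazugv both end in -v yet inflect differently (sagswvovi, fififvazugv), so the final letter is not what conditions the rule; the second-to-last letter is.
"hunekh" has second-to-last letter 'k'. The stems whose second-to-last letter is 'k' (guldikr → guguldikr, rumosekr → rurumosekr) repeat the first consonant+vowel as a prefix.
The other pattern: stems whose second-to-last letter is 'w' delete the last vowel and add -ovi.
So hunekh → huhunekh.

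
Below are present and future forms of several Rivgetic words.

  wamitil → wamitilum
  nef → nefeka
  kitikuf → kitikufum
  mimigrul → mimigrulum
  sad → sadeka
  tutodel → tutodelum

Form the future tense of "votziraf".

votzirafum

kitikuf and nef both end in -f yet inflect differently (kitikufum, nefeka), so the final letter is not what conditions the rule; the number of vowels is.
"votziraf" has 3 vowels. The stems with 3 vowels (wamitil → wamitilum, mimigrul → mimigrulum, tutodel → tutodelum) add -um.
So votziraf → votzirafum.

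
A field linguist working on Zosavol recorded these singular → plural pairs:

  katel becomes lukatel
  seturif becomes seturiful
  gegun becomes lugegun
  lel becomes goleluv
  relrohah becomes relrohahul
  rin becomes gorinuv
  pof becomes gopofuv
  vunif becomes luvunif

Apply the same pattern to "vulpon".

"vulpon" has 2 vowels. The stems with 2 vowels (katel → lukatel, gegun → lugegun, vunif → luvunif) add the prefix lu-.
The other patterns: stems with 1 vowel add go- … -uv around the stem; stems with 3 vowels add -ul.
So vulpon → luvulpon.

luvulpon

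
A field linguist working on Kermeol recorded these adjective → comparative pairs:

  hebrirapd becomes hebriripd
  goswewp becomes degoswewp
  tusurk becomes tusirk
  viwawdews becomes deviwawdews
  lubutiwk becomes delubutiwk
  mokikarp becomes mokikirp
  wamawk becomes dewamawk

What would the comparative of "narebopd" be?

narebipd

"narebopd" has second-to-last letter 'p'. The one such stem in the data (hebrirapd → hebriripd) changes the last vowel to 'i' (as do mokikarp, tusurk), so the same rule applies.
So narebopd → narebipd.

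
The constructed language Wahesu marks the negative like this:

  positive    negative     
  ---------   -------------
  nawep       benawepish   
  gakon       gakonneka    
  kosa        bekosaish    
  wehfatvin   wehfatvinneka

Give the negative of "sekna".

beseknaish

gakon and nawep both have 2 vowels yet inflect differently (gakonneka, benawepish), so the number of vowels is not what conditions the rule; the final letter is.
"sekna" ends in -a. The one such stem in the data (kosa → bekosaish) adds be- … -ish around the stem, so the same rule applies.
So sekna → beseknaish.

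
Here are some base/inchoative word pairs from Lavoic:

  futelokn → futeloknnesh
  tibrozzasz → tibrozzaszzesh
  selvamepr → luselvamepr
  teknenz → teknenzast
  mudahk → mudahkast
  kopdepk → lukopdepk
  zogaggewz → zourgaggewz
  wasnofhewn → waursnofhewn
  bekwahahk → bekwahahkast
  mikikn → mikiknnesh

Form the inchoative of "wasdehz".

futelokn and wasnofhewn both end in -n yet inflect differently (futeloknnesh, waursnofhewn), so the final letter is not what conditions the rule; the second-to-last letter is.
"wasdehz" has second-to-last letter 'h'. The stems whose second-to-last letter is 'h' (mudahk → mudahkast, bekwahahk → bekwahahkast) add -ast.
The other patterns: stems whose second-to-last letter is 'k' or 's' double the final consonant and add -esh; stems whose second-to-last letter is 'w' insert -ur- after the first vowel; stems whose second-to-last letter is 'p' add the prefix lu-.
So wasdehz → wasdehzast.

wasdehzast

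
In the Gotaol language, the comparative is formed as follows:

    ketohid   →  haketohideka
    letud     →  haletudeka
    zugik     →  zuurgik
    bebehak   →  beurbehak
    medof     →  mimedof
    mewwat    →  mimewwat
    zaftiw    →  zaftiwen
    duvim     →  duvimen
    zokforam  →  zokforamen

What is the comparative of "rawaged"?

harawagedeka

ketohid and zugik both have last vowel 'i' yet inflect differently (haketohideka, zuurgik), so the last vowel is not what conditions the rule; the final letter is.
"rawaged" ends in -d. The stems ending in -d (ketohid → haketohideka, letud → haletudeka) add ha- … -eka around the stem.
So rawaged → harawagedeka.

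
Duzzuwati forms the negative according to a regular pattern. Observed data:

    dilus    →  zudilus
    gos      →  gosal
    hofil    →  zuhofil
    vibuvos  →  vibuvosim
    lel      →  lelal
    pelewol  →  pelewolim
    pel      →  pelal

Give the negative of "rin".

rinal

gos and dilus both end in -s yet inflect differently (gosal, zudilus), so the final letter is not what conditions the rule; the number of vowels is.
"rin" has 1 vowel. The stems with 1 vowel (gos → gosal, pel → pelal, lel → lelal) add -al.
So rin → rinal.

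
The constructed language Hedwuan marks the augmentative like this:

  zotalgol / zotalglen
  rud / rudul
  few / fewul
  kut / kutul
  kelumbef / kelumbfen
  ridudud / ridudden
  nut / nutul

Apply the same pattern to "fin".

finul

rud and ridudud both end in -d yet inflect differently (rudul, ridudden), so the final letter is not what conditions the rule; the number of vowels is.
"fin" has 1 vowel. The stems with 1 vowel (few → fewul, nut → nutul, rud → rudul) add -ul.
So fin → finul.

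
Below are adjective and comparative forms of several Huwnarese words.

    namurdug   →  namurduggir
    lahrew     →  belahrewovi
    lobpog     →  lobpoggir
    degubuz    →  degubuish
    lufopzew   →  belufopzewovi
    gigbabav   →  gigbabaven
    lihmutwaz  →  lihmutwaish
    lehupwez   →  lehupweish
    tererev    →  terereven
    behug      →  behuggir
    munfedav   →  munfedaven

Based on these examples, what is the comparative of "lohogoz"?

lohogoish

tererev and lehupwez both have last vowel 'e' yet inflect differently (terereven, lehupweish), so the last vowel is not what conditions the rule; the final letter is.
"lohogoz" ends in -z. The stems ending in -z (degubuz → degubuish, lehupwez → lehupweish, lihmutwaz → lihmutwaish) drop the final letter and add -ish.
The other patterns: stems ending in -v add -en; stems ending in -g double the final consonant and add -ir; stems ending in -w add be- … -ovi around the stem.
So lohogoz → lohogoish.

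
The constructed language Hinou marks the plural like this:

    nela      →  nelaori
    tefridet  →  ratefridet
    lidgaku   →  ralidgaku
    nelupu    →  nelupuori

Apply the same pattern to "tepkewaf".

ratepkewaf

nelupu and lidgaku both end in -u yet inflect differently (nelupuori, ralidgaku), so the final letter is not what conditions the rule; the first letter is.
"tepkewaf" begins with t-. The one such stem in the data (tefridet → ratefridet) adds the prefix ra-, so the same rule applies.
The other pattern: stems beginning with n- add -ori.
So tepkewaf → ratepkewaf.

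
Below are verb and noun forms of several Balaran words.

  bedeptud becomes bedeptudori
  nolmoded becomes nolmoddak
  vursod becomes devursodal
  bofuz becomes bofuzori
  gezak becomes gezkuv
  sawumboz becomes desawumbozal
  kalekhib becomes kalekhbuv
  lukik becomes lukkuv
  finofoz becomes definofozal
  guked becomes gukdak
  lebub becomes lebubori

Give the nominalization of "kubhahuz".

"kubhahuz" has last vowel 'u'. The stems whose last vowel is 'u' (bedeptud → bedeptudori, lebub → lebubori, bofuz → bofuzori) add -ori.
So kubhahuz → kubhahuzori.

kubhahuzori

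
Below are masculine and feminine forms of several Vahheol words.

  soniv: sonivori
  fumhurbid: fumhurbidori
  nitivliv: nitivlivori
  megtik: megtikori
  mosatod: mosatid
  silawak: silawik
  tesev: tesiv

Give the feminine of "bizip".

fumhurbid and mosatod both end in -d yet inflect differently (fumhurbidori, mosatid), so the final letter is not what conditions the rule; the last vowel is.
"bizip" has last vowel 'i'. The stems whose last vowel is 'i' (soniv → sonivori, fumhurbid → fumhurbidori, nitivliv → nitivlivori) add -ori.
The other pattern: stems whose last vowel is 'a', 'e' or 'o' change the last vowel to 'i'.
So bizip → bizipori.

bizipori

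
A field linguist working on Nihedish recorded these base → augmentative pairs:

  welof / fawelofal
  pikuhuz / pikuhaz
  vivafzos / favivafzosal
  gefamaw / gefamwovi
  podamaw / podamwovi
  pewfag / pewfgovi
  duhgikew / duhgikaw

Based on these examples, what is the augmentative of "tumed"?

tumad

"tumed" has last vowel 'e'. The one such stem in the data (duhgikew → duhgikaw) changes the last vowel to 'a' (as does pikuhuz), so the same rule applies.
The other patterns: stems whose last vowel is 'a' delete the last vowel and add -ovi; stems whose last vowel is 'o' add fa- … -al around the stem.
So tumed → tumad.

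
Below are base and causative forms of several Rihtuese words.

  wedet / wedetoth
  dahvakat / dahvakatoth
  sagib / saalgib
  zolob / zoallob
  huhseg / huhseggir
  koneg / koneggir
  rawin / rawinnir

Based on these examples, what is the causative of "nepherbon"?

nepherbonnir

wedet and huhseg both have last vowel 'e' yet inflect differently (wedetoth, huhseggir), so the last vowel is not what conditions the rule; the final letter is.
"nepherbon" ends in -n. The one such stem in the data (rawin → rawinnir) doubles the final consonant and adds -ir (as do huhseg, koneg), so the same rule applies.
The other patterns: stems ending in -t add -oth; stems ending in -b insert -al- after the first vowel.
So nepherbon → nepherbonnir.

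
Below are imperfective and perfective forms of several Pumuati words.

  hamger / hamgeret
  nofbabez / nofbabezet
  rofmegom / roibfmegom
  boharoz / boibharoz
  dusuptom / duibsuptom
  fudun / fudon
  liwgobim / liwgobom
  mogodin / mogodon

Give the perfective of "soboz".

soibboz

nofbabez and boharoz both end in -z yet inflect differently (nofbabezet, boibharoz), so the final letter is not what conditions the rule; the last vowel is.
"soboz" has last vowel 'o'. The stems whose last vowel is 'o' (rofmegom → roibfmegom, boharoz → boibharoz, dusuptom → duibsuptom) insert -ib- after the first vowel.
The other patterns: stems whose last vowel is 'e' add -et; stems whose last vowel is 'i' or 'u' change the last vowel to 'o'.
So soboz → soibboz.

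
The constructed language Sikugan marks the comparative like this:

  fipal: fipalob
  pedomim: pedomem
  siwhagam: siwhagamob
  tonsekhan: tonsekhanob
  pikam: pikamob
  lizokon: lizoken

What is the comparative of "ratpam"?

siwhagam and pedomim both end in -m yet inflect differently (siwhagamob, pedomem), so the final letter is not what conditions the rule; the last vowel is.
"ratpam" has last vowel 'a'. The stems whose last vowel is 'a' (siwhagam → siwhagamob, pikam → pikamob, fipal → fipalob) add -ob.
The other pattern: stems whose last vowel is 'i' or 'o' change the last vowel to 'e'.
So ratpam → ratpamob.

ratpamob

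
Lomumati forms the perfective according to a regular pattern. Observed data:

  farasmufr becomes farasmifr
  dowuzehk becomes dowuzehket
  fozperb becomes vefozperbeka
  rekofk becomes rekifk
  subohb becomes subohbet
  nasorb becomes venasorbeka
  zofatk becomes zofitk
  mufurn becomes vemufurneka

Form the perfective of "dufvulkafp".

dufvulkifp

fozperb and subohb both end in -b yet inflect differently (vefozperbeka, subohbet), so the final letter is not what conditions the rule; the second-to-last letter is.
"dufvulkafp" has second-to-last letter 'f'. The stems whose second-to-last letter is 'f' (rekofk → rekifk, farasmufr → farasmifr) change the last vowel to 'i'.
So dufvulkafp → dufvulkifp.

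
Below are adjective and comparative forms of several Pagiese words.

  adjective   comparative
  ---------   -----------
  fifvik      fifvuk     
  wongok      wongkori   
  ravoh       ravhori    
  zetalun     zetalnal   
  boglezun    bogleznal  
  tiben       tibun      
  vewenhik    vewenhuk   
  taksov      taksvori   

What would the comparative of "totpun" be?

totpnal

wongok and fifvik both end in -k yet inflect differently (wongkori, fifvuk), so the final letter is not what conditions the rule; the last vowel is.
"totpun" has last vowel 'u'. The stems whose last vowel is 'u' (boglezun → bogleznal, zetalun → zetalnal) delete the last vowel and add -al.
The other patterns: stems whose last vowel is 'o' delete the last vowel and add -ori; stems whose last vowel is 'e' or 'i' change the last vowel to 'u'.
So totpun → totpnal.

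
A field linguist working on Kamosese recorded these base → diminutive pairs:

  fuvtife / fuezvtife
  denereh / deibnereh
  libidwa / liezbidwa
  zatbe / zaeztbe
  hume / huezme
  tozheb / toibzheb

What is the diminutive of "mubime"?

muezbime

"mubime" ends in a vowel. The stems ending in a vowel (zatbe → zaeztbe, libidwa → liezbidwa, fuvtife → fuezvtife) insert -ez- after the first vowel.
The other pattern: stems ending in a consonant insert -ib- after the first vowel.
So mubime → muezbime.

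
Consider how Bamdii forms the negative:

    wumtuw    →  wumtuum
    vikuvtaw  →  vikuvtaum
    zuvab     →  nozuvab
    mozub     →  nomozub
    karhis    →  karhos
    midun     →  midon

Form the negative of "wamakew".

vikuvtaw and zuvab both have last vowel 'a' yet inflect differently (vikuvtaum, nozuvab), so the last vowel is not what conditions the rule; the final letter is.
"wamakew" ends in -w. The stems ending in -w (wumtuw → wumtuum, vikuvtaw → vikuvtaum) drop the final letter and add -um.
The other patterns: stems ending in -b add the prefix no-; stems ending in -n or -s change the last vowel to 'o'.
So wamakew → wamakeum.

wamakeum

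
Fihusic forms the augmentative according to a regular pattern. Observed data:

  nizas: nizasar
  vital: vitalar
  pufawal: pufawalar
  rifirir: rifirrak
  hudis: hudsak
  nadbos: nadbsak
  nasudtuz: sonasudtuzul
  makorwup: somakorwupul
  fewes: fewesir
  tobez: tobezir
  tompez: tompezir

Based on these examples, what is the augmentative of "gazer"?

nizas and hudis both end in -s yet inflect differently (nizasar, hudsak), so the final letter is not what conditions the rule; the last vowel is.
"gazer" has last vowel 'e'. The stems whose last vowel is 'e' (fewes → fewesir, tobez → tobezir, tompez → tompezir) add -ir.
The other patterns: stems whose last vowel is 'a' add -ar; stems whose last vowel is 'i' or 'o' delete the last vowel and add -ak; stems whose last vowel is 'u' add so- … -ul around the stem.
So gazer → gazerir.

gazerir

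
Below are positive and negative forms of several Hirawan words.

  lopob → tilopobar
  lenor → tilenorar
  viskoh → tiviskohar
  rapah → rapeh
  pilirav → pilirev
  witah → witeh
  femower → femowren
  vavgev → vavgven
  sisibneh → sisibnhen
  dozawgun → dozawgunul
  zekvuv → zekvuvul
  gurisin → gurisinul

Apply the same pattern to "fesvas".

"fesvas" has last vowel 'a'. The stems whose last vowel is 'a' (rapah → rapeh, pilirav → pilirev, witah → witeh) change the last vowel to 'e'.
The other patterns: stems whose last vowel is 'o' add ti- … -ar around the stem; stems whose last vowel is 'e' delete the last vowel and add -en; stems whose last vowel is 'i' or 'u' add -ul.
So fesvas → fesves.

fesves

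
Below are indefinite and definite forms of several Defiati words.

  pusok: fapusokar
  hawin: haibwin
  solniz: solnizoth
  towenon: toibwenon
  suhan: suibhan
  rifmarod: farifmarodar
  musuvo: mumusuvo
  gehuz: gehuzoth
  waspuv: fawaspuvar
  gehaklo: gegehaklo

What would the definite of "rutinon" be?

hawin and solniz both have last vowel 'i' yet inflect differently (haibwin, solnizoth), so the last vowel is not what conditions the rule; the final letter is.
"rutinon" ends in -n. The stems ending in -n (hawin → haibwin, suhan → suibhan, towenon → toibwenon) insert -ib- after the first vowel.
So rutinon → ruibtinon.

ruibtinon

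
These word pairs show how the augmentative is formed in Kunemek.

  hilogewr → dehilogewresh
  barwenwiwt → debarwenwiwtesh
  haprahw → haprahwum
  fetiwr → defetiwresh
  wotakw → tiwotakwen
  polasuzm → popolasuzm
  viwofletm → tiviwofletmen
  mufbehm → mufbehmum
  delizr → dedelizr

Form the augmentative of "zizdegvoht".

polasuzm and mufbehm both end in -m yet inflect differently (popolasuzm, mufbehmum), so the final letter is not what conditions the rule; the second-to-last letter is.
"zizdegvoht" has second-to-last letter 'h'. The stems whose second-to-last letter is 'h' (haprahw → haprahwum, mufbehm → mufbehmum) add -um.
So zizdegvoht → zizdegvohtum.

zizdegvohtum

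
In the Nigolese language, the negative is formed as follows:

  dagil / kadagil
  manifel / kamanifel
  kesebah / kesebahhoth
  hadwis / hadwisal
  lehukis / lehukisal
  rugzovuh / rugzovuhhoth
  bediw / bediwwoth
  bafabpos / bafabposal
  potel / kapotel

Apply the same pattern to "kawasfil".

kakawasfil

bediw and dagil both have last vowel 'i' yet inflect differently (bediwwoth, kadagil), so the last vowel is not what conditions the rule; the final letter is.
"kawasfil" ends in -l. The stems ending in -l (manifel → kamanifel, dagil → kadagil, potel → kapotel) add the prefix ka-.
So kawasfil → kakawasfil.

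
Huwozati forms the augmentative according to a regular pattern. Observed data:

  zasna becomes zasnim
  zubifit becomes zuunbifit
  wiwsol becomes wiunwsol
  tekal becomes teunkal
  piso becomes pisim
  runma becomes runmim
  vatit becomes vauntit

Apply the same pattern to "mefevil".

meunfevil

"mefevil" ends in a consonant. The stems ending in a consonant (zubifit → zuunbifit, vatit → vauntit, tekal → teunkal) insert -un- after the first vowel.
The other pattern: stems ending in a vowel drop the final letter and add -im.
So mefevil → meunfevil.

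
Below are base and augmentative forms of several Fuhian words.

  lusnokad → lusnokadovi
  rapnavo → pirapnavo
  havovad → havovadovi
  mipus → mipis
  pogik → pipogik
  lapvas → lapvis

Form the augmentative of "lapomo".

pilapomo

lapvas and lusnokad both have last vowel 'a' yet inflect differently (lapvis, lusnokadovi), so the last vowel is not what conditions the rule; the final letter is.
"lapomo" ends in -o. The one such stem in the data (rapnavo → pirapnavo) adds the prefix pi-, so the same rule applies.
So lapomo → pilapomo.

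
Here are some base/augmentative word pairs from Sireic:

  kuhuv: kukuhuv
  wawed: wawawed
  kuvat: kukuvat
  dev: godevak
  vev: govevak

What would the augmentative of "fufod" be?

fufufod

kuhuv and dev both end in -v yet inflect differently (kukuhuv, godevak), so the final letter is not what conditions the rule; the number of vowels is.
"fufod" has 2 vowels. The stems with 2 vowels (kuhuv → kukuhuv, wawed → wawawed, kuvat → kukuvat) repeat the first consonant+vowel as a prefix.
So fufod → fufufod.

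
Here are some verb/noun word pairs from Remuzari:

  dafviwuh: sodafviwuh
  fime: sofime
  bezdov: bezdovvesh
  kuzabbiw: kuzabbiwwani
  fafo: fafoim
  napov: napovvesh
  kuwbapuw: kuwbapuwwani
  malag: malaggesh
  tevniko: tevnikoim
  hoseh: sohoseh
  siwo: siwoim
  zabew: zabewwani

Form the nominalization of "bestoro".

bestoroim

fafo and bezdov both have last vowel 'o' yet inflect differently (fafoim, bezdovvesh), so the last vowel is not what conditions the rule; the final letter is.
"bestoro" ends in -o. The stems ending in -o (fafo → fafoim, siwo → siwoim, tevniko → tevnikoim) add -im.
The other patterns: stems ending in -w double the final consonant and add -ani; stems ending in -g or -v double the final consonant and add -esh; stems ending in -e or -h add the prefix so-.
So bestoro → bestoroim.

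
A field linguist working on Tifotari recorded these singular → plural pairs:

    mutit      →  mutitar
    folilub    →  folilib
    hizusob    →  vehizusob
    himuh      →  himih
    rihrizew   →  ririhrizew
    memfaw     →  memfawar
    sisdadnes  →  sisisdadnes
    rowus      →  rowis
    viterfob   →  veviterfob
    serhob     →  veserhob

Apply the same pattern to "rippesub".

rippesib

sisdadnes and rowus both end in -s yet inflect differently (sisisdadnes, rowis), so the final letter is not what conditions the rule; the last vowel is.
"rippesub" has last vowel 'u'. The stems whose last vowel is 'u' (rowus → rowis, himuh → himih, folilub → folilib) change the last vowel to 'i'.
So rippesub → rippesib.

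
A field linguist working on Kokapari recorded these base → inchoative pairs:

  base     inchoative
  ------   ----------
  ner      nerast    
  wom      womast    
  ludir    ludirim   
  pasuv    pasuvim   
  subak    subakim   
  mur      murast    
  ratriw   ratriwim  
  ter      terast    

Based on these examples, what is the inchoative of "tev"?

"tev" has 1 vowel. The stems with 1 vowel (ner → nerast, mur → murast, wom → womast) add -ast.
So tev → tevast.

tevast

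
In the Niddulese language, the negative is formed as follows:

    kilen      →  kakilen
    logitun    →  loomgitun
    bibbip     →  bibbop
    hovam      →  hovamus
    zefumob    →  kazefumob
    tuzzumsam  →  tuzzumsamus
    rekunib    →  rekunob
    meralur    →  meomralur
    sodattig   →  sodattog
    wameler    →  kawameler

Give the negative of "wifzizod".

kawifzizod

"wifzizod" has last vowel 'o'. The one such stem in the data (zefumob → kazefumob) adds the prefix ka-, so the same rule applies.
So wifzizod → kawifzizod.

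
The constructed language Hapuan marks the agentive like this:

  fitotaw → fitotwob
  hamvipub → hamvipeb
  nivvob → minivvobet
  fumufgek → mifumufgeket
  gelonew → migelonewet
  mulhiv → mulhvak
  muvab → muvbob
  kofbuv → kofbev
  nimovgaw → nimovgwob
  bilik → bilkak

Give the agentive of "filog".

mifiloget

"filog" has last vowel 'o'. The one such stem in the data (nivvob → minivvobet) adds mi- … -et around the stem, so the same rule applies.
So filog → mifiloget.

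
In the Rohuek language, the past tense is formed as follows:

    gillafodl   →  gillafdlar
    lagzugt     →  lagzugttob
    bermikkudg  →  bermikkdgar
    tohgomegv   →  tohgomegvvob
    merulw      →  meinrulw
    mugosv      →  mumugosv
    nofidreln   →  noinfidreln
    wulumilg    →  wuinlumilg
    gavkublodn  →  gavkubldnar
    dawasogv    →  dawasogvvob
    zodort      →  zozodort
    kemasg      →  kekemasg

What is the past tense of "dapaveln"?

kemasg and bermikkudg both end in -g yet inflect differently (kekemasg, bermikkdgar), so the final letter is not what conditions the rule; the second-to-last letter is.
"dapaveln" has second-to-last letter 'l'. The stems whose second-to-last letter is 'l' (merulw → meinrulw, wulumilg → wuinlumilg, nofidreln → noinfidreln) insert -in- after the first vowel.
So dapaveln → dainpaveln.

dainpaveln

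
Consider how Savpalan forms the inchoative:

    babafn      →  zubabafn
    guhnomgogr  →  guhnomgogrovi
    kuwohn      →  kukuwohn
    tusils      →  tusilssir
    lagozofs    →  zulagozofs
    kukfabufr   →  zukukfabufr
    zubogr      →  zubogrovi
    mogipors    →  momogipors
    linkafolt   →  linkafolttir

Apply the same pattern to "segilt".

guhnomgogr and kukfabufr both end in -r yet inflect differently (guhnomgogrovi, zukukfabufr), so the final letter is not what conditions the rule; the second-to-last letter is.
"segilt" has second-to-last letter 'l'. The stems whose second-to-last letter is 'l' (tusils → tusilssir, linkafolt → linkafolttir) double the final consonant and add -ir.
The other patterns: stems whose second-to-last letter is 'g' add -ovi; stems whose second-to-last letter is 'f' add the prefix zu-; stems whose second-to-last letter is 'h' or 'r' repeat the first consonant+vowel as a prefix.
So segilt → segilttir.

segilttir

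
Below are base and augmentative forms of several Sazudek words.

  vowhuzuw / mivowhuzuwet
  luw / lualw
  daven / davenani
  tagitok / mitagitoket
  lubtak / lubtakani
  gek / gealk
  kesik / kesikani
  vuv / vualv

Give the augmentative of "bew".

bealw

gek and kesik both end in -k yet inflect differently (gealk, kesikani), so the final letter is not what conditions the rule; the number of vowels is.
"bew" has 1 vowel. The stems with 1 vowel (vuv → vualv, gek → gealk, luw → lualw) insert -al- after the first vowel.
So bew → bealw.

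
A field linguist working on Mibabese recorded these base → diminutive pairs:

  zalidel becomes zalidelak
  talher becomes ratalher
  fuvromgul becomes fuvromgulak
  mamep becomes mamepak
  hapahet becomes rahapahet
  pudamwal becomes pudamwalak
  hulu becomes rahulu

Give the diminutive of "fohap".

fohapak

mamep and hapahet both have last vowel 'e' yet inflect differently (mamepak, rahapahet), so the last vowel is not what conditions the rule; the final letter is.
"fohap" ends in -p. The one such stem in the data (mamep → mamepak) adds -ak, so the same rule applies.
So fohap → fohapak.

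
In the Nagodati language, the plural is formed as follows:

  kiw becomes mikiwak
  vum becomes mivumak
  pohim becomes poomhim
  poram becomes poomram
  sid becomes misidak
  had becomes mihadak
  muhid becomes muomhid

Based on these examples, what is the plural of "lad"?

miladak

muhid and sid both end in -d yet inflect differently (muomhid, misidak), so the final letter is not what conditions the rule; the number of vowels is.
"lad" has 1 vowel. The stems with 1 vowel (sid → misidak, vum → mivumak, had → mihadak) add mi- … -ak around the stem.
So lad → miladak.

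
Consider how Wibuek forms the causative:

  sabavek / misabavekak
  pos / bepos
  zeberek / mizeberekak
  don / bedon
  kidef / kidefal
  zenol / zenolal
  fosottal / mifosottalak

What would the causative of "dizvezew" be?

midizvezewak

zenol and fosottal both end in -l yet inflect differently (zenolal, mifosottalak), so the final letter is not what conditions the rule; the number of vowels is.
"dizvezew" has 3 vowels. The stems with 3 vowels (fosottal → mifosottalak, zeberek → mizeberekak, sabavek → misabavekak) add mi- … -ak around the stem.
So dizvezew → midizvezewak.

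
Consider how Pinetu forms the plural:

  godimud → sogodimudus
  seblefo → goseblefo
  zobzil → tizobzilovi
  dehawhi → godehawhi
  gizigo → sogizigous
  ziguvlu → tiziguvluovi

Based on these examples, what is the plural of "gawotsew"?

sogawotsewus

"gawotsew" begins with g-. The stems beginning with g- (godimud → sogodimudus, gizigo → sogizigous) add so- … -us around the stem.
The other patterns: stems beginning with z- add ti- … -ovi around the stem; stems beginning with d- or s- add the prefix go-.
So gawotsew → sogawotsewus.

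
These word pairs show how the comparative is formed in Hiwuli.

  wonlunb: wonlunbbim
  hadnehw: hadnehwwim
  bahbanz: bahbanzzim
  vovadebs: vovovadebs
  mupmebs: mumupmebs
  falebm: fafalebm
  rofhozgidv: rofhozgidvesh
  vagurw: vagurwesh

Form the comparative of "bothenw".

bothenwwim

"bothenw" has second-to-last letter 'n'. The stems whose second-to-last letter is 'n' (wonlunb → wonlunbbim, bahbanz → bahbanzzim) double the final consonant and add -im.
The other patterns: stems whose second-to-last letter is 'b' repeat the first consonant+vowel as a prefix; stems whose second-to-last letter is 'd' or 'r' add -esh.
So bothenw → bothenwwim.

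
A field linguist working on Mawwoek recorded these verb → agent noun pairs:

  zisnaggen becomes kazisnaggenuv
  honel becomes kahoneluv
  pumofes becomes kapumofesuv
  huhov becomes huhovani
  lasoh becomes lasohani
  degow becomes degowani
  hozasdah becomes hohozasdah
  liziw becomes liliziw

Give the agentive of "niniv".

nininiv

lasoh and hozasdah both end in -h yet inflect differently (lasohani, hohozasdah), so the final letter is not what conditions the rule; the last vowel is.
"niniv" has last vowel 'i'. The one such stem in the data (liziw → liliziw) repeats the first consonant+vowel as a prefix (as does hozasdah), so the same rule applies.
The other patterns: stems whose last vowel is 'e' add ka- … -uv around the stem; stems whose last vowel is 'o' add -ani.
So niniv → nininiv.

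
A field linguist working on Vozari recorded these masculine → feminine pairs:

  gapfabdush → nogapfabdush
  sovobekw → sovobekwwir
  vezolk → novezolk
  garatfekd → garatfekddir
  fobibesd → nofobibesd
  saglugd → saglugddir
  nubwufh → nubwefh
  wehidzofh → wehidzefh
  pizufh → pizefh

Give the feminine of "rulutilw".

pizufh and gapfabdush both end in -h yet inflect differently (pizefh, nogapfabdush), so the final letter is not what conditions the rule; the second-to-last letter is.
"rulutilw" has second-to-last letter 'l'. The one such stem in the data (vezolk → novezolk) adds the prefix no-, so the same rule applies.
So rulutilw → norulutilw.

norulutilw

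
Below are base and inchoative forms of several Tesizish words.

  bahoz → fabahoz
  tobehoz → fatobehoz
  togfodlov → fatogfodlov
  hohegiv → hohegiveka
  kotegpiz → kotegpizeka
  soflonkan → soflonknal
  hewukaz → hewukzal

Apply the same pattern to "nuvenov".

"nuvenov" has last vowel 'o'. The stems whose last vowel is 'o' (bahoz → fabahoz, tobehoz → fatobehoz, togfodlov → fatogfodlov) add the prefix fa-.
So nuvenov → fanuvenov.

fanuvenov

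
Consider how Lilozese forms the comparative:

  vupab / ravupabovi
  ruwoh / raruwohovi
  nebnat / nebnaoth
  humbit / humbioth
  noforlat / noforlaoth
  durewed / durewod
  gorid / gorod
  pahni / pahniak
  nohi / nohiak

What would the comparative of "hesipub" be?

vupab and nebnat both have last vowel 'a' yet inflect differently (ravupabovi, nebnaoth), so the last vowel is not what conditions the rule; the final letter is.
"hesipub" ends in -b. The one such stem in the data (vupab → ravupabovi) adds ra- … -ovi around the stem, so the same rule applies.
So hesipub → rahesipubovi.

rahesipubovi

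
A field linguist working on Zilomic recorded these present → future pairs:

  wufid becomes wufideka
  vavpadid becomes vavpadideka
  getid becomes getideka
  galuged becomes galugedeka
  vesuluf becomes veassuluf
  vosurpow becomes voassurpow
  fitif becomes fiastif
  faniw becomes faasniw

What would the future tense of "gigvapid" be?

gigvapideka

wufid and fitif both have last vowel 'i' yet inflect differently (wufideka, fiastif), so the last vowel is not what conditions the rule; the final letter is.
"gigvapid" ends in -d. The stems ending in -d (wufid → wufideka, vavpadid → vavpadideka, getid → getideka) add -eka.
The other pattern: stems ending in -f or -w insert -as- after the first vowel.
So gigvapid → gigvapideka.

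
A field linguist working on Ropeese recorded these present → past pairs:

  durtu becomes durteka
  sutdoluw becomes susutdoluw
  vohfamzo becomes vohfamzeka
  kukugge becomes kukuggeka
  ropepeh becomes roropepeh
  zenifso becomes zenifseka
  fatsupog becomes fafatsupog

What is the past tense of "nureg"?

durtu and sutdoluw both have last vowel 'u' yet inflect differently (durteka, susutdoluw), so the last vowel is not what conditions the rule; whether the stem ends in a vowel or a consonant is.
"nureg" ends in a consonant. The stems ending in a consonant (sutdoluw → susutdoluw, ropepeh → roropepeh, fatsupog → fafatsupog) repeat the first consonant+vowel as a prefix.
The other pattern: stems ending in a vowel drop the final letter and add -eka.
So nureg → nunureg.

nunureg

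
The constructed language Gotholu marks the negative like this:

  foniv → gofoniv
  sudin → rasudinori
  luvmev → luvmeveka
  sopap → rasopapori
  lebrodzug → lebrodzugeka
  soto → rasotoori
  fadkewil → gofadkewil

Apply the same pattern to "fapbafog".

gofapbafog

luvmev and foniv both end in -v yet inflect differently (luvmeveka, gofoniv), so the final letter is not what conditions the rule; the first letter is.
"fapbafog" begins with f-. The stems beginning with f- (fadkewil → gofadkewil, foniv → gofoniv) add the prefix go-.
So fapbafog → gofapbafog.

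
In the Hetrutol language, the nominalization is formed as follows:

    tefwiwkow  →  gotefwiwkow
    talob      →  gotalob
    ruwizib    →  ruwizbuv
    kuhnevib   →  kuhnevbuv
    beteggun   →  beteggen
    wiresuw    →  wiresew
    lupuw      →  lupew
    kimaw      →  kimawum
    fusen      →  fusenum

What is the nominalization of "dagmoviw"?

talob and ruwizib both end in -b yet inflect differently (gotalob, ruwizbuv), so the final letter is not what conditions the rule; the last vowel is.
"dagmoviw" has last vowel 'i'. The stems whose last vowel is 'i' (ruwizib → ruwizbuv, kuhnevib → kuhnevbuv) delete the last vowel and add -uv.
The other patterns: stems whose last vowel is 'o' add the prefix go-; stems whose last vowel is 'u' change the last vowel to 'e'; stems whose last vowel is 'a' or 'e' add -um.
So dagmoviw → dagmovwuv.

dagmovwuv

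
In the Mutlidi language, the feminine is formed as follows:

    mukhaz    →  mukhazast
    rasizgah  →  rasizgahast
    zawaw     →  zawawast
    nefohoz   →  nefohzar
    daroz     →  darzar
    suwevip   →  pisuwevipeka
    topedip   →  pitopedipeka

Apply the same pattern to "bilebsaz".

mukhaz and nefohoz both end in -z yet inflect differently (mukhazast, nefohzar), so the final letter is not what conditions the rule; the last vowel is.
"bilebsaz" has last vowel 'a'. The stems whose last vowel is 'a' (mukhaz → mukhazast, rasizgah → rasizgahast, zawaw → zawawast) add -ast.
The other patterns: stems whose last vowel is 'o' delete the last vowel and add -ar; stems whose last vowel is 'i' add pi- … -eka around the stem.
So bilebsaz → bilebsazast.

bilebsazast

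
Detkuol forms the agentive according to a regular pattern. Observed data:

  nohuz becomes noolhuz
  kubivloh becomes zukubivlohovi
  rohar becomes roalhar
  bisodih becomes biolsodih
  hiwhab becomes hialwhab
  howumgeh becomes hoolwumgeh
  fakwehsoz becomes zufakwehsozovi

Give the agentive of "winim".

kubivloh and bisodih both end in -h yet inflect differently (zukubivlohovi, biolsodih), so the final letter is not what conditions the rule; the last vowel is.
"winim" has last vowel 'i'. The one such stem in the data (bisodih → biolsodih) inserts -ol- after the first vowel (as do nohuz, howumgeh), so the same rule applies.
The other patterns: stems whose last vowel is 'a' insert -al- after the first vowel; stems whose last vowel is 'o' add zu- … -ovi around the stem.
So winim → wiolnim.

wiolnim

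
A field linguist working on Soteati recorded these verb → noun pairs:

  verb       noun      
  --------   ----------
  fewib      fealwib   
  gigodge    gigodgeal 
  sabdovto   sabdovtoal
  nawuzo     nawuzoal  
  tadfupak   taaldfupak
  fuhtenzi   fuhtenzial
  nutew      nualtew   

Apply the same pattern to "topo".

gigodge and nutew both have last vowel 'e' yet inflect differently (gigodgeal, nualtew), so the last vowel is not what conditions the rule; whether the stem ends in a vowel or a consonant is.
"topo" ends in a vowel. The stems ending in a vowel (fuhtenzi → fuhtenzial, nawuzo → nawuzoal, gigodge → gigodgeal) add -al.
So topo → topoal.

topoal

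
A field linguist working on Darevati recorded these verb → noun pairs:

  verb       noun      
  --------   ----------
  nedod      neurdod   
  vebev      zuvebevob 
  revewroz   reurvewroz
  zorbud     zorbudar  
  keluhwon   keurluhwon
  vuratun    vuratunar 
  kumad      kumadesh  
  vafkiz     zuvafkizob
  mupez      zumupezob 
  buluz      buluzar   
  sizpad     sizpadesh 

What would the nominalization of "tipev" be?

mupez and buluz both end in -z yet inflect differently (zumupezob, buluzar), so the final letter is not what conditions the rule; the last vowel is.
"tipev" has last vowel 'e'. The stems whose last vowel is 'e' (mupez → zumupezob, vebev → zuvebevob) add zu- … -ob around the stem.
The other patterns: stems whose last vowel is 'a' add -esh; stems whose last vowel is 'u' add -ar; stems whose last vowel is 'o' insert -ur- after the first vowel.
So tipev → zutipevob.

zutipevob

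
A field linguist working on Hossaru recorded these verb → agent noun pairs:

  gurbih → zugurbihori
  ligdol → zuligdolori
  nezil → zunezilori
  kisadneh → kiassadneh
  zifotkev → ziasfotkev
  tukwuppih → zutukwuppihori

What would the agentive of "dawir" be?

zudawirori

kisadneh and gurbih both end in -h yet inflect differently (kiassadneh, zugurbihori), so the final letter is not what conditions the rule; the last vowel is.
"dawir" has last vowel 'i'. The stems whose last vowel is 'i' (gurbih → zugurbihori, nezil → zunezilori, tukwuppih → zutukwuppihori) add zu- … -ori around the stem.
So dawir → zudawirori.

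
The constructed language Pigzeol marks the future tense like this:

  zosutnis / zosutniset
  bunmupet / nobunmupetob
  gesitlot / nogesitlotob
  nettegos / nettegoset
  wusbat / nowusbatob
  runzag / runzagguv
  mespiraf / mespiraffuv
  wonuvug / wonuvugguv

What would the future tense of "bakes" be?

"bakes" ends in -s. The stems ending in -s (nettegos → nettegoset, zosutnis → zosutniset) add -et.
The other patterns: stems ending in -t add no- … -ob around the stem; stems ending in -f or -g double the final consonant and add -uv.
So bakes → bakeset.

bakeset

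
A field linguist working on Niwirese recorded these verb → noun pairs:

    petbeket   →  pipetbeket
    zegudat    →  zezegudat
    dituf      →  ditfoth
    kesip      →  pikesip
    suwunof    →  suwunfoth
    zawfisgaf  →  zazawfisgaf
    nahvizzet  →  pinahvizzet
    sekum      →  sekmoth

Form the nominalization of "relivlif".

pirelivlif

"relivlif" has last vowel 'i'. The one such stem in the data (kesip → pikesip) adds the prefix pi-, so the same rule applies.
The other patterns: stems whose last vowel is 'a' repeat the first consonant+vowel as a prefix; stems whose last vowel is 'o' or 'u' delete the last vowel and add -oth.
So relivlif → pirelivlif.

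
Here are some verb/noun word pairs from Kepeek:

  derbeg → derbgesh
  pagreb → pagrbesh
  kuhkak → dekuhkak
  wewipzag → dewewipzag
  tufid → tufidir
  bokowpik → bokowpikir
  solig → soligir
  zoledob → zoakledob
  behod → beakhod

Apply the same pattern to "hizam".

"hizam" has last vowel 'a'. The stems whose last vowel is 'a' (kuhkak → dekuhkak, wewipzag → dewewipzag) add the prefix de-.
The other patterns: stems whose last vowel is 'e' delete the last vowel and add -esh; stems whose last vowel is 'i' add -ir; stems whose last vowel is 'o' insert -ak- after the first vowel.
So hizam → dehizam.

dehizam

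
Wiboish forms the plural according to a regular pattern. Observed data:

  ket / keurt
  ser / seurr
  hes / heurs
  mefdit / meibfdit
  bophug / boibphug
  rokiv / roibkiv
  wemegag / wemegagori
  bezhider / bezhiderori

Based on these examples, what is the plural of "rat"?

ket and mefdit both end in -t yet inflect differently (keurt, meibfdit), so the final letter is not what conditions the rule; the number of vowels is.
"rat" has 1 vowel. The stems with 1 vowel (ket → keurt, ser → seurr, hes → heurs) insert -ur- after the first vowel.
The other patterns: stems with 2 vowels insert -ib- after the first vowel; stems with 3 vowels add -ori.
So rat → raurt.

raurt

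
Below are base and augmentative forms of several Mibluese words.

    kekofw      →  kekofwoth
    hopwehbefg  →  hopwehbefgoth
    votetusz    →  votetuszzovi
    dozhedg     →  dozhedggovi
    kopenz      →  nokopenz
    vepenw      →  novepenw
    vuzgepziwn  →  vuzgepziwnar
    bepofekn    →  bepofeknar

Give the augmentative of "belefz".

belefzoth

"belefz" has second-to-last letter 'f'. The stems whose second-to-last letter is 'f' (kekofw → kekofwoth, hopwehbefg → hopwehbefgoth) add -oth.
So belefz → belefzoth.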